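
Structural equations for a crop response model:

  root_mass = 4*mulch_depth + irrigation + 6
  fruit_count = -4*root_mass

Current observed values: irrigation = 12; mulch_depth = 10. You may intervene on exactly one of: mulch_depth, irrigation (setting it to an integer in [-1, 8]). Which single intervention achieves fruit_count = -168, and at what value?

Intervening on mulch_depth: with other inputs at their observed values, fruit_count = -16*mulch_depth - 72. Solving for -168 gives mulch_depth = 6, within [-1, 8].
Intervening on irrigation: fruit_count = -4*irrigation - 184. Reaching -168 requires irrigation = -4, outside [-1, 8].

set mulch_depth = 6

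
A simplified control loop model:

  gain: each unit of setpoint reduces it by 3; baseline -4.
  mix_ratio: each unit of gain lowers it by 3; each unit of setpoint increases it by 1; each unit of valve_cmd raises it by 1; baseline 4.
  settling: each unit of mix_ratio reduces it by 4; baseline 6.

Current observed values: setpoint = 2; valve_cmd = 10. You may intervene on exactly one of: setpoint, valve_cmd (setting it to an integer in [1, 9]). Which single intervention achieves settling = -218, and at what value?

Intervening on setpoint: with other inputs at their observed values, settling = -40*setpoint - 98. Solving for -218 gives setpoint = 3, within [1, 9].
Intervening on valve_cmd: settling = -4*valve_cmd - 138. Reaching -218 requires valve_cmd = 20, outside [1, 9].

set setpoint = 3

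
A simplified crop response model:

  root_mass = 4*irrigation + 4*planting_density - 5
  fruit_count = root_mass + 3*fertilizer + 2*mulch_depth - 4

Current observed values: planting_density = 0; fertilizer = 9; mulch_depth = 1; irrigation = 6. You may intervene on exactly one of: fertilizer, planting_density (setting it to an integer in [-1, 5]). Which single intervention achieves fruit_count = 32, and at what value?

set fertilizer = 5

Intervening on fertilizer: with other inputs at their observed values, fruit_count = 3*fertilizer + 17. Solving for 32 gives fertilizer = 5, within [-1, 5].
Intervening on planting_density: fruit_count = 4*planting_density + 44. Reaching 32 requires planting_density = -3, outside [-1, 5].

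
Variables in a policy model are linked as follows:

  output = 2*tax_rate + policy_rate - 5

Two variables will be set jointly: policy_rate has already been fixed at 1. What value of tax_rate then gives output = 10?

tax_rate = 7

With policy_rate held at 1:
Substituting into the output equation gives output = 2*tax_rate - 4.
Solve 2*tax_rate - 4 = 10: tax_rate = (10 + 4) / 2 = 7.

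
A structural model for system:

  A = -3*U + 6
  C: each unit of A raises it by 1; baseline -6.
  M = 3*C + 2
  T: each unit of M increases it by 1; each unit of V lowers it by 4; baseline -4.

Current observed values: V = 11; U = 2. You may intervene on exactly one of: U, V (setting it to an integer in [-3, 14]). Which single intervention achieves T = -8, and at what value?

Intervening on U: T = -9*U - 46. Reaching -8 requires U = -38/9, not an integer.
Intervening on V: with other inputs at their observed values, T = -4*V - 20. Solving for -8 gives V = -3, within [-3, 14].

set V = -3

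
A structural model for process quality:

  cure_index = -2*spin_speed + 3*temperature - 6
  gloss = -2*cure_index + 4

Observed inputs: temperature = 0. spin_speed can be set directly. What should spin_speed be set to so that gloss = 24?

Substituting into the cure_index equation gives cure_index = -2*spin_speed - 6.
Substituting into the gloss equation gives gloss = 4*spin_speed + 16.
Solve 4*spin_speed + 16 = 24: spin_speed = (24 - 16) / 4 = 2.

spin_speed = 2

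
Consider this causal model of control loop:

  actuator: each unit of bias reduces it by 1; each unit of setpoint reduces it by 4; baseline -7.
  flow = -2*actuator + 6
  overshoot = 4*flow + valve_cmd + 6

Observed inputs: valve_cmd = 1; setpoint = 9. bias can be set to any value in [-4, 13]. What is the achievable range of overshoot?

343 to 479

Substituting into the actuator equation gives actuator = -bias - 43.
Substituting into the flow equation gives flow = 2*bias + 92.
This gives overshoot = 8*bias + 375.
Linear in bias, so extremes are at the endpoints: bias = -4 gives overshoot = 343; bias = 13 gives overshoot = 479.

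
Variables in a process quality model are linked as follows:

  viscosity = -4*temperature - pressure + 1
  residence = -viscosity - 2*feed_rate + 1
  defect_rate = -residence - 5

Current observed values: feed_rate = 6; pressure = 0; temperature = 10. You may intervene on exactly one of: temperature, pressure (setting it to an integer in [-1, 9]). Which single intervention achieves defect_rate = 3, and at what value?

Intervening on temperature: with other inputs at their observed values, defect_rate = -4*temperature + 7. Solving for 3 gives temperature = 1, within [-1, 9].
Intervening on pressure: defect_rate = -pressure - 33. Reaching 3 requires pressure = -36, outside [-1, 9].

set temperature = 1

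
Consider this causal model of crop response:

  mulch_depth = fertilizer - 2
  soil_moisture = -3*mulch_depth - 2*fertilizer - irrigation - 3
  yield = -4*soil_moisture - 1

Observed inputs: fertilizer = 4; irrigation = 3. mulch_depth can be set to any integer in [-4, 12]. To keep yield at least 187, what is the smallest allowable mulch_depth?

mulch_depth = 11

Intervening on mulch_depth fixes its value directly, overriding its dependence on fertilizer.
Substituting into the soil_moisture equation gives soil_moisture = -3*mulch_depth - 14.
This gives yield = 12*mulch_depth + 55.
Require 12*mulch_depth + 55 ≥ 187, so mulch_depth ≥ 11.
The smallest integer in [-4, 12] satisfying this is 11.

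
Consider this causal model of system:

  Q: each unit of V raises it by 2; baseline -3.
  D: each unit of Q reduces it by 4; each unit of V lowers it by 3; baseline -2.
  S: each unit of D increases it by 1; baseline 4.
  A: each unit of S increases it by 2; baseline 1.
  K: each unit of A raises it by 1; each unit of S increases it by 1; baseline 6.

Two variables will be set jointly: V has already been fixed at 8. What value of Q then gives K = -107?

Q = 4

With V held at 8:
Intervening on Q fixes its value directly, overriding its dependence on V.
Substituting into the D equation gives D = -4*Q - 26.
This gives S = -4*Q - 22.
So A = -8*Q - 43.
Substituting into the K equation gives K = -12*Q - 59.
Solve -12*Q - 59 = -107: Q = (-107 + 59) / -12 = 4.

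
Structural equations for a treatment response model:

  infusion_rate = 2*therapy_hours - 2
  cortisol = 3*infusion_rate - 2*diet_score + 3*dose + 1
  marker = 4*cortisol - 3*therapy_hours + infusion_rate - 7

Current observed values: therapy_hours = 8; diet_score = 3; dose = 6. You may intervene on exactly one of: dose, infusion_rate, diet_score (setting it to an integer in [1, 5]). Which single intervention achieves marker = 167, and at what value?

Intervening on dose: with other inputs at their observed values, marker = 12*dose + 131. Solving for 167 gives dose = 3, within [1, 5].
Intervening on infusion_rate: marker = 13*infusion_rate + 21. Reaching 167 requires infusion_rate = 146/13, not an integer.
Intervening on diet_score: marker = -8*diet_score + 227. Reaching 167 requires diet_score = 15/2, not an integer.

set dose = 3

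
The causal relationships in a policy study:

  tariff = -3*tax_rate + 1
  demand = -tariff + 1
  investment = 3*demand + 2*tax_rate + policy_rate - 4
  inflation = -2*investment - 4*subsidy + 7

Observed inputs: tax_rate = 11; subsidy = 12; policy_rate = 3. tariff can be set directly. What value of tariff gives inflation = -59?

Intervening on tariff fixes its value directly, overriding its dependence on tax_rate.
Substituting into the investment equation gives investment = -3*tariff + 24.
inflation becomes 6*tariff - 89.
Solve 6*tariff - 89 = -59: tariff = (-59 + 89) / 6 = 5.

tariff = 5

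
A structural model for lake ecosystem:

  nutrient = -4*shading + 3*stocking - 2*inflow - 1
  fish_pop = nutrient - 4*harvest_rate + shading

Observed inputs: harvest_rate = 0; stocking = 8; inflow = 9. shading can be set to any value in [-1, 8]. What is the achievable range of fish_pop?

-19 to 8

Substituting into the nutrient equation gives nutrient = -4*shading + 5.
This gives fish_pop = -3*shading + 5.
Linear in shading, so extremes are at the endpoints: shading = -1 gives fish_pop = 8; shading = 8 gives fish_pop = -19.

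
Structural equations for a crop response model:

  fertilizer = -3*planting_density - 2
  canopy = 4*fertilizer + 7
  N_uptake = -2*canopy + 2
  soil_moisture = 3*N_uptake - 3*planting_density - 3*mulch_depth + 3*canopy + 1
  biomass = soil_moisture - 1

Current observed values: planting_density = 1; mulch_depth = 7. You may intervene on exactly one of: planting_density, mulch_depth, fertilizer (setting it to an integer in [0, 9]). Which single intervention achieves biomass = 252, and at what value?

set planting_density = 8

Intervening on planting_density: with other inputs at their observed values, biomass = 33*planting_density - 12. Solving for 252 gives planting_density = 8, within [0, 9].
Intervening on mulch_depth: biomass = -3*mulch_depth + 42. Reaching 252 requires mulch_depth = -70, outside [0, 9].
Intervening on fertilizer: biomass = -12*fertilizer - 39. Reaching 252 requires fertilizer = -97/4, not an integer.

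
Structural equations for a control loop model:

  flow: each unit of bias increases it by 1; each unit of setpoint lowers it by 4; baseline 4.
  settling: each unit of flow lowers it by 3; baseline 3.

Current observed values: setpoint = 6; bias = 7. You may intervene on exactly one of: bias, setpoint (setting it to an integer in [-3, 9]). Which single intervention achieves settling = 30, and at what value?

Intervening on bias: settling = -3*bias + 63. Reaching 30 requires bias = 11, outside [-3, 9].
Intervening on setpoint: with other inputs at their observed values, settling = 12*setpoint - 30. Solving for 30 gives setpoint = 5, within [-3, 9].

set setpoint = 5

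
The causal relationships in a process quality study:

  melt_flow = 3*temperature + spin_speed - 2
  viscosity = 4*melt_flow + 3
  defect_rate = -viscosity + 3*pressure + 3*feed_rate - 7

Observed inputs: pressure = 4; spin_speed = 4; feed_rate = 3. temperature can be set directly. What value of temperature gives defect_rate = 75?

Substituting into the melt_flow equation gives melt_flow = 3*temperature + 2.
Substituting into the viscosity equation gives viscosity = 12*temperature + 11.
So defect_rate = -12*temperature + 3.
Solve -12*temperature + 3 = 75: temperature = (75 - 3) / -12 = -6.

temperature = -6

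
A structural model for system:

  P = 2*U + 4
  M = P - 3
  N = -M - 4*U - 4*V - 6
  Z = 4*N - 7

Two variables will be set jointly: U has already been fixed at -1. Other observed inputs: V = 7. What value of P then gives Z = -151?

P = 9

With U held at -1:
Intervening on P fixes its value directly, overriding its dependence on U.
Substituting into the N equation gives N = -P - 27.
Substituting into the Z equation gives Z = -4*P - 115.
Solve -4*P - 115 = -151: P = (-151 + 115) / -4 = 9.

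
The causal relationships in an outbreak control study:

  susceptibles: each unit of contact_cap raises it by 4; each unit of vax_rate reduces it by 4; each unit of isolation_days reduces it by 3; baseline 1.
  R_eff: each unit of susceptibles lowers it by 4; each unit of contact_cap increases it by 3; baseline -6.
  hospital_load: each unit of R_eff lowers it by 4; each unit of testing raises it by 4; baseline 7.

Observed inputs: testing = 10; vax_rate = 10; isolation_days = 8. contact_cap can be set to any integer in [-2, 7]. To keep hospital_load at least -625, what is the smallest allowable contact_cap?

Substituting into the susceptibles equation gives susceptibles = 4*contact_cap - 63.
Substituting into the R_eff equation gives R_eff = -13*contact_cap + 246.
This gives hospital_load = 52*contact_cap - 937.
Require 52*contact_cap - 937 ≥ -625, so contact_cap ≥ 6.
The smallest integer in [-2, 7] satisfying this is 6.

contact_cap = 6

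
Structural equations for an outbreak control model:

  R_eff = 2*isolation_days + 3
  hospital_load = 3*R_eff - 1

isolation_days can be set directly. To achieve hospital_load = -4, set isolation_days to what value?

isolation_days = -2

Substituting into the hospital_load equation gives hospital_load = 6*isolation_days + 8.
Solve 6*isolation_days + 8 = -4: isolation_days = (-4 - 8) / 6 = -2.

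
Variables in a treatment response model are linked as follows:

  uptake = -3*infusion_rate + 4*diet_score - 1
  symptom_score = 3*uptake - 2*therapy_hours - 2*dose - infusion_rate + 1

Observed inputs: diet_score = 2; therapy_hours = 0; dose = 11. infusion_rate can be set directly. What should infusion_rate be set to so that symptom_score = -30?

infusion_rate = 3

Substituting into the uptake equation gives uptake = -3*infusion_rate + 7.
This gives symptom_score = -10*infusion_rate.
Solve -10*infusion_rate = -30: infusion_rate = -30 / -10 = 3.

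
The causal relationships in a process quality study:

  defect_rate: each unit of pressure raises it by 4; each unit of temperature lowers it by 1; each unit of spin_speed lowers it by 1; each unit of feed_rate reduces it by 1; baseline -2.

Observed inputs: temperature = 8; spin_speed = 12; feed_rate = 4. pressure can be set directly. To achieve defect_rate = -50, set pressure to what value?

Substituting into the defect_rate equation gives defect_rate = 4*pressure - 26.
Solve 4*pressure - 26 = -50: pressure = (-50 + 26) / 4 = -6.

pressure = -6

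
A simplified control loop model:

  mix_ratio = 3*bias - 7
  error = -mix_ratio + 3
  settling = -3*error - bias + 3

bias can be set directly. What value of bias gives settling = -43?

bias = -2

Substituting into the error equation gives error = -3*bias + 10.
Substituting into the settling equation gives settling = 8*bias - 27.
Solve 8*bias - 27 = -43: bias = (-43 + 27) / 8 = -2.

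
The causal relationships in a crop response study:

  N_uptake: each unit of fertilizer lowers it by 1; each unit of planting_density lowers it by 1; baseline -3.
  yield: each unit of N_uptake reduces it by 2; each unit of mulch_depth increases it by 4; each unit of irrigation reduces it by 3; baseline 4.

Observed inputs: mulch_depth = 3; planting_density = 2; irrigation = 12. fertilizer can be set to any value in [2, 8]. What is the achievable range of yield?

-6 to 6

Substituting into the N_uptake equation gives N_uptake = -fertilizer - 5.
So yield = 2*fertilizer - 10.
Linear in fertilizer, so extremes are at the endpoints: fertilizer = 2 gives yield = -6; fertilizer = 8 gives yield = 6.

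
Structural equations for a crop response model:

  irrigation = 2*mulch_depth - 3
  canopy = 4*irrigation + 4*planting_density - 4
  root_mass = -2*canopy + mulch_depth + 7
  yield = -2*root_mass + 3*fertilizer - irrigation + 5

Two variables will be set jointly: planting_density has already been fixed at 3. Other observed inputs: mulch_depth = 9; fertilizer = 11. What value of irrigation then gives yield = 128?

irrigation = 6

With planting_density held at 3:
Intervening on irrigation fixes its value directly, overriding its dependence on mulch_depth.
Substituting into the canopy equation gives canopy = 4*irrigation + 8.
Substituting into the root_mass equation gives root_mass = -8*irrigation.
Substituting into the yield equation gives yield = 15*irrigation + 38.
Solve 15*irrigation + 38 = 128: irrigation = (128 - 38) / 15 = 6.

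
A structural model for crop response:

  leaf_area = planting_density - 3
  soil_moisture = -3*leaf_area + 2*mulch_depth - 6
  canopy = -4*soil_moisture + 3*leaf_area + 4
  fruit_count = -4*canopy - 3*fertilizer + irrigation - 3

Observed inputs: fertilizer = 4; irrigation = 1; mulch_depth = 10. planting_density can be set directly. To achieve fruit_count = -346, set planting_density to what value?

Substituting into the soil_moisture equation gives soil_moisture = -3*planting_density + 23.
So canopy = 15*planting_density - 97.
This gives fruit_count = -60*planting_density + 374.
Solve -60*planting_density + 374 = -346: planting_density = (-346 - 374) / -60 = 12.

planting_density = 12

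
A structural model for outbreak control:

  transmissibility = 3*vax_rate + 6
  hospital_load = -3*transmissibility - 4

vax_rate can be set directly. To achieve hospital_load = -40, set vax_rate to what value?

Substituting into the hospital_load equation gives hospital_load = -9*vax_rate - 22.
Solve -9*vax_rate - 22 = -40: vax_rate = (-40 + 22) / -9 = 2.

vax_rate = 2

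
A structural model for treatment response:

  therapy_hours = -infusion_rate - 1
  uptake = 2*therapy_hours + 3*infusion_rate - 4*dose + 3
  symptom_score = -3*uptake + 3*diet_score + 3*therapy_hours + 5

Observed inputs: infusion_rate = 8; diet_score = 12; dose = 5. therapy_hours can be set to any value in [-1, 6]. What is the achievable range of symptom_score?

2 to 23

Intervening on therapy_hours fixes its value directly, overriding its dependence on infusion_rate.
Substituting into the uptake equation gives uptake = 2*therapy_hours + 7.
So symptom_score = -3*therapy_hours + 20.
Linear in therapy_hours, so extremes are at the endpoints: therapy_hours = -1 gives symptom_score = 23; therapy_hours = 6 gives symptom_score = 2.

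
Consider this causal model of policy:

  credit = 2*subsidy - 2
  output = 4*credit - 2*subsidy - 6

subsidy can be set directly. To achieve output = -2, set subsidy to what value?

subsidy = 2

Substituting into the output equation gives output = 6*subsidy - 14.
Solve 6*subsidy - 14 = -2: subsidy = (-2 + 14) / 6 = 2.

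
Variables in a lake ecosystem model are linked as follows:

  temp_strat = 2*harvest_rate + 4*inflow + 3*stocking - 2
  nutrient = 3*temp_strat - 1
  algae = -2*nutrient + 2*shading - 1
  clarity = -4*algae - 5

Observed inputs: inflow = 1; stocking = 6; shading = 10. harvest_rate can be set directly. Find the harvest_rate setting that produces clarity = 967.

harvest_rate = 12

Substituting into the temp_strat equation gives temp_strat = 2*harvest_rate + 20.
So nutrient = 6*harvest_rate + 59.
This gives algae = -12*harvest_rate - 99.
So clarity = 48*harvest_rate + 391.
Solve 48*harvest_rate + 391 = 967: harvest_rate = (967 - 391) / 48 = 12.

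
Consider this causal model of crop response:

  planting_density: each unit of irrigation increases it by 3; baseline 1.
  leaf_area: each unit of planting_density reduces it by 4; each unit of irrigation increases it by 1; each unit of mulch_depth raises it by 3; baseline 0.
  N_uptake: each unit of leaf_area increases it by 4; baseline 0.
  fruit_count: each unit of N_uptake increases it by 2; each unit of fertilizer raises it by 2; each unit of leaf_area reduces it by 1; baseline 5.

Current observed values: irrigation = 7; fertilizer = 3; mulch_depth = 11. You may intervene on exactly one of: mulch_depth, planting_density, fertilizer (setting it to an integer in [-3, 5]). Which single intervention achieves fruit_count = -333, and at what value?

set fertilizer = -1

Intervening on mulch_depth: fruit_count = 21*mulch_depth - 556. Reaching -333 requires mulch_depth = 223/21, not an integer.
Intervening on planting_density: fruit_count = -28*planting_density + 291. Reaching -333 requires planting_density = 156/7, not an integer.
Intervening on fertilizer: with other inputs at their observed values, fruit_count = 2*fertilizer - 331. Solving for -333 gives fertilizer = -1, within [-3, 5].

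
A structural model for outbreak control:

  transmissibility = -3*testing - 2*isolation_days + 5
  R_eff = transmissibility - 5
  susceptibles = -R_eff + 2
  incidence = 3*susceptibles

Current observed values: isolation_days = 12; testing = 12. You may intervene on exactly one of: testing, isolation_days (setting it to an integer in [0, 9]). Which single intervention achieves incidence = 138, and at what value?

Intervening on testing: incidence = 9*testing + 78. Reaching 138 requires testing = 20/3, not an integer.
Intervening on isolation_days: with other inputs at their observed values, incidence = 6*isolation_days + 114. Solving for 138 gives isolation_days = 4, within [0, 9].

set isolation_days = 4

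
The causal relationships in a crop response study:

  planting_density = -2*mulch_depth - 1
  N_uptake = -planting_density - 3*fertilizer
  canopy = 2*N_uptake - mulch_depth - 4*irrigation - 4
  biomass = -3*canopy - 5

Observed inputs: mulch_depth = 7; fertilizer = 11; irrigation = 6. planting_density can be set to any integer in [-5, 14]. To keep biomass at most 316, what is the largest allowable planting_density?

planting_density = 3

Intervening on planting_density fixes its value directly, overriding its dependence on mulch_depth.
Substituting into the N_uptake equation gives N_uptake = -planting_density - 33.
Substituting into the canopy equation gives canopy = -2*planting_density - 101.
biomass becomes 6*planting_density + 298.
Require 6*planting_density + 298 ≤ 316, so planting_density ≤ 3.
The largest integer in [-5, 14] satisfying this is 3.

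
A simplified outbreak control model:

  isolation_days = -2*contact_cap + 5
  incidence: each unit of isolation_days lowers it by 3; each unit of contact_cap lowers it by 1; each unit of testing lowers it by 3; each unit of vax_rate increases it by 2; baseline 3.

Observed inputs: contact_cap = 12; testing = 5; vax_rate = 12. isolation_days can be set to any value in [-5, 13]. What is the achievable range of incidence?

-39 to 15

Intervening on isolation_days fixes its value directly, overriding its dependence on contact_cap.
Substituting into the incidence equation gives incidence = -3*isolation_days.
Linear in isolation_days, so extremes are at the endpoints: isolation_days = -5 gives incidence = 15; isolation_days = 13 gives incidence = -39.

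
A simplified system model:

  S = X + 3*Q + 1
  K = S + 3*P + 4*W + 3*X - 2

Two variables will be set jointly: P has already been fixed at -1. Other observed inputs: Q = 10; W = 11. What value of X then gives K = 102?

With P held at -1:
Substituting into the S equation gives S = X + 31.
This gives K = 4*X + 70.
Solve 4*X + 70 = 102: X = (102 - 70) / 4 = 8.

X = 8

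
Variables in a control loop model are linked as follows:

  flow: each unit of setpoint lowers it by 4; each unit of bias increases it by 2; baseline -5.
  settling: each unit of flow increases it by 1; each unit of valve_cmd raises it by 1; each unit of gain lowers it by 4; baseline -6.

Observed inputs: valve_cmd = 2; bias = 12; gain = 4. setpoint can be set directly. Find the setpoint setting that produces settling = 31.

Substituting into the flow equation gives flow = -4*setpoint + 19.
settling becomes -4*setpoint - 1.
Solve -4*setpoint - 1 = 31: setpoint = (31 + 1) / -4 = -8.

setpoint = -8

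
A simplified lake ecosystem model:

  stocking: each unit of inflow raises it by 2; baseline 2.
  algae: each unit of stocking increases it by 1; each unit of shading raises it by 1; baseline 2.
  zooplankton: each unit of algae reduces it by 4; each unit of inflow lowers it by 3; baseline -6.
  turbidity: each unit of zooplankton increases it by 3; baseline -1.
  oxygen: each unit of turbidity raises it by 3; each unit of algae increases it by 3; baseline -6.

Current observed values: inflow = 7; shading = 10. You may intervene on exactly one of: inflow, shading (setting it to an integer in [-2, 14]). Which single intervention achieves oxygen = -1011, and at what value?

set shading = 5

Intervening on inflow: oxygen = -93*inflow - 525. Reaching -1011 requires inflow = 162/31, not an integer.
Intervening on shading: with other inputs at their observed values, oxygen = -33*shading - 846. Solving for -1011 gives shading = 5, within [-2, 14].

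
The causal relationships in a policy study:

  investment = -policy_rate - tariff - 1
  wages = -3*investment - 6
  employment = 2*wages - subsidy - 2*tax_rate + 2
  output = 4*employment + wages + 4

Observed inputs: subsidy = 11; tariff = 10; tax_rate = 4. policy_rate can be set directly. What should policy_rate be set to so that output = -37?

Substituting into the investment equation gives investment = -policy_rate - 11.
Substituting into the wages equation gives wages = 3*policy_rate + 27.
Substituting into the employment equation gives employment = 6*policy_rate + 37.
Substituting into the output equation gives output = 27*policy_rate + 179.
Solve 27*policy_rate + 179 = -37: policy_rate = (-37 - 179) / 27 = -8.

policy_rate = -8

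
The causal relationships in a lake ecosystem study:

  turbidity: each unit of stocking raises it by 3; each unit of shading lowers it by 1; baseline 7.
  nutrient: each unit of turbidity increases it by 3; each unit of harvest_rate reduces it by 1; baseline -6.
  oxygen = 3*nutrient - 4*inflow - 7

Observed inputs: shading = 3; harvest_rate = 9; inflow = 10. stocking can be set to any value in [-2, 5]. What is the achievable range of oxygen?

Substituting into the turbidity equation gives turbidity = 3*stocking + 4.
Substituting into the nutrient equation gives nutrient = 9*stocking - 3.
Substituting into the oxygen equation gives oxygen = 27*stocking - 56.
Linear in stocking, so extremes are at the endpoints: stocking = -2 gives oxygen = -110; stocking = 5 gives oxygen = 79.

-110 to 79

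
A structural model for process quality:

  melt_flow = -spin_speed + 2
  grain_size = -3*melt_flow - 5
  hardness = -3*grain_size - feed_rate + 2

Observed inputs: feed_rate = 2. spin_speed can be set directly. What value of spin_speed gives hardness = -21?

spin_speed = 6

Substituting into the grain_size equation gives grain_size = 3*spin_speed - 11.
Substituting into the hardness equation gives hardness = -9*spin_speed + 33.
Solve -9*spin_speed + 33 = -21: spin_speed = (-21 - 33) / -9 = 6.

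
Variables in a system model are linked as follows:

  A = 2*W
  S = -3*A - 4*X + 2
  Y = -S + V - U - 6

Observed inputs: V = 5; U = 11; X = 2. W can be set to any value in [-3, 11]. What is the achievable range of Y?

Substituting into the S equation gives S = -6*W - 6.
Substituting into the Y equation gives Y = 6*W - 6.
Linear in W, so extremes are at the endpoints: W = -3 gives Y = -24; W = 11 gives Y = 60.

-24 to 60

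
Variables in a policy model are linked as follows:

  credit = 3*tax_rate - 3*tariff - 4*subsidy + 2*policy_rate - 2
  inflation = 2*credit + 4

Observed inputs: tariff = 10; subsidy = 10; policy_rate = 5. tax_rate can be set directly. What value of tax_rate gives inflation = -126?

Substituting into the credit equation gives credit = 3*tax_rate - 62.
inflation becomes 6*tax_rate - 120.
Solve 6*tax_rate - 120 = -126: tax_rate = (-126 + 120) / 6 = -1.

tax_rate = -1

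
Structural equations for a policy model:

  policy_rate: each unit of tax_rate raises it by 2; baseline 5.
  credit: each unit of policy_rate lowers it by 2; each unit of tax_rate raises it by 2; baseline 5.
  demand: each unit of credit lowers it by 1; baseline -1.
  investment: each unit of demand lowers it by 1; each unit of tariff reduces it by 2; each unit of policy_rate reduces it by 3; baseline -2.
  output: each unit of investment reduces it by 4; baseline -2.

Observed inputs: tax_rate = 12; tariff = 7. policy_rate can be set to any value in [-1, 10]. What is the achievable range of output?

Intervening on policy_rate fixes its value directly, overriding its dependence on tax_rate.
Substituting into the credit equation gives credit = -2*policy_rate + 29.
Substituting into the demand equation gives demand = 2*policy_rate - 30.
Substituting into the investment equation gives investment = -5*policy_rate + 14.
Substituting into the output equation gives output = 20*policy_rate - 58.
Linear in policy_rate, so extremes are at the endpoints: policy_rate = -1 gives output = -78; policy_rate = 10 gives output = 142.

-78 to 142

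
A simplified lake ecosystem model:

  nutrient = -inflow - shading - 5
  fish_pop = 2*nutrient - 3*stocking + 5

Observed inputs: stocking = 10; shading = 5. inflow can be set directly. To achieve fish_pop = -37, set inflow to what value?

inflow = -4

Substituting into the nutrient equation gives nutrient = -inflow - 10.
This gives fish_pop = -2*inflow - 45.
Solve -2*inflow - 45 = -37: inflow = (-37 + 45) / -2 = -4.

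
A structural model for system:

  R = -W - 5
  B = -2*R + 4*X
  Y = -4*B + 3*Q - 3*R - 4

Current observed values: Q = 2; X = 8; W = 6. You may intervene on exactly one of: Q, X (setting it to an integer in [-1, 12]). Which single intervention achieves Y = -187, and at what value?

set Q = 0

Intervening on Q: with other inputs at their observed values, Y = 3*Q - 187. Solving for -187 gives Q = 0, within [-1, 12].
Intervening on X: Y = -16*X - 53. Reaching -187 requires X = 67/8, not an integer.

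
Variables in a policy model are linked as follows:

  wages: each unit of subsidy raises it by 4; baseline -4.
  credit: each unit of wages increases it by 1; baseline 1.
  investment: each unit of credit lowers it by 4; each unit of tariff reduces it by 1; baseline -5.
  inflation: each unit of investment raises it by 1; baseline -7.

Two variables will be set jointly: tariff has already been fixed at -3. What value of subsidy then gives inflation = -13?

subsidy = 1

With tariff held at -3:
Substituting into the credit equation gives credit = 4*subsidy - 3.
Substituting into the investment equation gives investment = -16*subsidy + 10.
inflation becomes -16*subsidy + 3.
Solve -16*subsidy + 3 = -13: subsidy = (-13 - 3) / -16 = 1.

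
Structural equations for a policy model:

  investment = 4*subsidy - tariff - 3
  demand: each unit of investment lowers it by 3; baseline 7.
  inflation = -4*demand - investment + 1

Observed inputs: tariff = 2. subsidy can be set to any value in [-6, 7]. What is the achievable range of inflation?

-346 to 226

Substituting into the investment equation gives investment = 4*subsidy - 5.
So demand = -12*subsidy + 22.
inflation becomes 44*subsidy - 82.
Linear in subsidy, so extremes are at the endpoints: subsidy = -6 gives inflation = -346; subsidy = 7 gives inflation = 226.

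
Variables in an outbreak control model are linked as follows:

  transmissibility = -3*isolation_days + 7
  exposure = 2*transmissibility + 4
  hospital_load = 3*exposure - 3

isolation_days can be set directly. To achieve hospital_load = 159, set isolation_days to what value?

isolation_days = -6

Substituting into the exposure equation gives exposure = -6*isolation_days + 18.
This gives hospital_load = -18*isolation_days + 51.
Solve -18*isolation_days + 51 = 159: isolation_days = (159 - 51) / -18 = -6.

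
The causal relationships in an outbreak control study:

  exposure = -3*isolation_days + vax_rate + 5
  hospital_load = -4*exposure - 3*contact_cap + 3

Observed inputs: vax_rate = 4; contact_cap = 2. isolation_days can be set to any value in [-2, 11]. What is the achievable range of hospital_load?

Substituting into the exposure equation gives exposure = -3*isolation_days + 9.
hospital_load becomes 12*isolation_days - 39.
Linear in isolation_days, so extremes are at the endpoints: isolation_days = -2 gives hospital_load = -63; isolation_days = 11 gives hospital_load = 93.

-63 to 93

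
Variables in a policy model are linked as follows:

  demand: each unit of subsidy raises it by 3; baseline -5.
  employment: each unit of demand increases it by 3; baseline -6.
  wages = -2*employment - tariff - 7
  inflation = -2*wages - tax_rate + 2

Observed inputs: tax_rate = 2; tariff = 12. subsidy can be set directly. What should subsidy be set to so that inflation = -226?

subsidy = -5

Substituting into the employment equation gives employment = 9*subsidy - 21.
This gives wages = -18*subsidy + 23.
inflation becomes 36*subsidy - 46.
Solve 36*subsidy - 46 = -226: subsidy = (-226 + 46) / 36 = -5.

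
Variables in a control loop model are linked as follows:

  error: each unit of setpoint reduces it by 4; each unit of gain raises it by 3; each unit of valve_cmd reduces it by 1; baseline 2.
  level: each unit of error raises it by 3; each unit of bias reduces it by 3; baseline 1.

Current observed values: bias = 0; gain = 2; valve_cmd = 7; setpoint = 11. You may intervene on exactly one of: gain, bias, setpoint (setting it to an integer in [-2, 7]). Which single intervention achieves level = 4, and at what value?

set setpoint = 0

Intervening on gain: level = 9*gain - 146. Reaching 4 requires gain = 50/3, not an integer.
Intervening on bias: level = -3*bias - 128. Reaching 4 requires bias = -44, outside [-2, 7].
Intervening on setpoint: with other inputs at their observed values, level = -12*setpoint + 4. Solving for 4 gives setpoint = 0, within [-2, 7].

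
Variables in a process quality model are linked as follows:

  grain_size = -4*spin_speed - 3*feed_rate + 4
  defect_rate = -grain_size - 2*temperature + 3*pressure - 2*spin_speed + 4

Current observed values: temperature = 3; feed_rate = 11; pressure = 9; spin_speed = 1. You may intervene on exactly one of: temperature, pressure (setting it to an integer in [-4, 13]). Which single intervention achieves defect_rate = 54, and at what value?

Intervening on temperature: with other inputs at their observed values, defect_rate = -2*temperature + 62. Solving for 54 gives temperature = 4, within [-4, 13].
Intervening on pressure: defect_rate = 3*pressure + 29. Reaching 54 requires pressure = 25/3, not an integer.

set temperature = 4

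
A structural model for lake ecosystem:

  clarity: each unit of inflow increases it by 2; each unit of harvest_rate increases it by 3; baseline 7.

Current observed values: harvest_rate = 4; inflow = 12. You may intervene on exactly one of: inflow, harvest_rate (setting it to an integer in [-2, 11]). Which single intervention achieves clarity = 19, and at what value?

set inflow = 0

Intervening on inflow: with other inputs at their observed values, clarity = 2*inflow + 19. Solving for 19 gives inflow = 0, within [-2, 11].
Intervening on harvest_rate: clarity = 3*harvest_rate + 31. Reaching 19 requires harvest_rate = -4, outside [-2, 11].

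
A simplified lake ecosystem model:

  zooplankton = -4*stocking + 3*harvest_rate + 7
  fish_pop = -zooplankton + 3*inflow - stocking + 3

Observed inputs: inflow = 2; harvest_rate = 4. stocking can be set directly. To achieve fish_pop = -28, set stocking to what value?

stocking = -6

Substituting into the zooplankton equation gives zooplankton = -4*stocking + 19.
Substituting into the fish_pop equation gives fish_pop = 3*stocking - 10.
Solve 3*stocking - 10 = -28: stocking = (-28 + 10) / 3 = -6.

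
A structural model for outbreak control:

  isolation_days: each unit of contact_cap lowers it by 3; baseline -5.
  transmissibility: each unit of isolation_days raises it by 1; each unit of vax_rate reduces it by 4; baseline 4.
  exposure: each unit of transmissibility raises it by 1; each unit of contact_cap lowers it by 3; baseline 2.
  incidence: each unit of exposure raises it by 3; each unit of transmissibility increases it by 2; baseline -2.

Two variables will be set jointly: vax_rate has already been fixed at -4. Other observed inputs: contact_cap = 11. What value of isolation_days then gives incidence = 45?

isolation_days = 8

With vax_rate held at -4:
Intervening on isolation_days fixes its value directly, overriding its dependence on contact_cap.
Substituting into the transmissibility equation gives transmissibility = isolation_days + 20.
exposure becomes isolation_days - 11.
incidence becomes 5*isolation_days + 5.
Solve 5*isolation_days + 5 = 45: isolation_days = (45 - 5) / 5 = 8.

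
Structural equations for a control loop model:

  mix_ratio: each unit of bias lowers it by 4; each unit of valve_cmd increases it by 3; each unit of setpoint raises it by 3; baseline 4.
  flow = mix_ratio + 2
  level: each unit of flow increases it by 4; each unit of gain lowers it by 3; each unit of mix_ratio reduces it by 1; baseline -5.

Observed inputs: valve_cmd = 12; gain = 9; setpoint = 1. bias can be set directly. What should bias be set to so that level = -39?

Substituting into the mix_ratio equation gives mix_ratio = -4*bias + 43.
So flow = -4*bias + 45.
Substituting into the level equation gives level = -12*bias + 105.
Solve -12*bias + 105 = -39: bias = (-39 - 105) / -12 = 12.

bias = 12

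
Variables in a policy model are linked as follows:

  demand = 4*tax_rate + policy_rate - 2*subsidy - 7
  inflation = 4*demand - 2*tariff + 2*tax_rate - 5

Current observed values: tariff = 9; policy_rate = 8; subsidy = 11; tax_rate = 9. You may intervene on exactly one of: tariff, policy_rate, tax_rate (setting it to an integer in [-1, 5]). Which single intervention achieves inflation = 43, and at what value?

set policy_rate = 5

Intervening on tariff: inflation = -2*tariff + 73. Reaching 43 requires tariff = 15, outside [-1, 5].
Intervening on policy_rate: with other inputs at their observed values, inflation = 4*policy_rate + 23. Solving for 43 gives policy_rate = 5, within [-1, 5].
Intervening on tax_rate: inflation = 18*tax_rate - 107. Reaching 43 requires tax_rate = 25/3, not an integer.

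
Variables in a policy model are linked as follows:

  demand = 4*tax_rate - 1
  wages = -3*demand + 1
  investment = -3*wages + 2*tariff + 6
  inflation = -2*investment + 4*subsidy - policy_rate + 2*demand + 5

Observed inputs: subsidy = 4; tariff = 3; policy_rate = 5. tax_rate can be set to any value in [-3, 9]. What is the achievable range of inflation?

-562 to 206

Substituting into the wages equation gives wages = -12*tax_rate + 4.
Substituting into the investment equation gives investment = 36*tax_rate.
So inflation = -64*tax_rate + 14.
Linear in tax_rate, so extremes are at the endpoints: tax_rate = -3 gives inflation = 206; tax_rate = 9 gives inflation = -562.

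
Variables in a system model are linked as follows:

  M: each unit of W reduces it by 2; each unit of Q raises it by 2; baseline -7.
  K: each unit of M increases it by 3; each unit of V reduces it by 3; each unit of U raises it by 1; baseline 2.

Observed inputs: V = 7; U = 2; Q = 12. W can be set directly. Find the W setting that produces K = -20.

Substituting into the M equation gives M = -2*W + 17.
This gives K = -6*W + 34.
Solve -6*W + 34 = -20: W = (-20 - 34) / -6 = 9.

W = 9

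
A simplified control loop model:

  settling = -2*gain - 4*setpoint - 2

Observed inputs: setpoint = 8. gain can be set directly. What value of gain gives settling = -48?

Substituting into the settling equation gives settling = -2*gain - 34.
Solve -2*gain - 34 = -48: gain = (-48 + 34) / -2 = 7.

gain = 7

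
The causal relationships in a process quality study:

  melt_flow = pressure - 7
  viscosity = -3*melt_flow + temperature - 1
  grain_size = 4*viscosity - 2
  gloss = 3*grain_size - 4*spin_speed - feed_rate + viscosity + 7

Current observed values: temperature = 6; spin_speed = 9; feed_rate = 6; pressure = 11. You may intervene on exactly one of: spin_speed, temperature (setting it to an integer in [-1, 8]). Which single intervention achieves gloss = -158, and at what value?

set temperature = 4

Intervening on spin_speed: gloss = -4*spin_speed - 96. Reaching -158 requires spin_speed = 31/2, not an integer.
Intervening on temperature: with other inputs at their observed values, gloss = 13*temperature - 210. Solving for -158 gives temperature = 4, within [-1, 8].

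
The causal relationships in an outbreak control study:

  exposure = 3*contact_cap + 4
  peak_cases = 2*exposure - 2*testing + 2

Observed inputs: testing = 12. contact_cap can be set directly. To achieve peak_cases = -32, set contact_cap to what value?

contact_cap = -3

Substituting into the peak_cases equation gives peak_cases = 6*contact_cap - 14.
Solve 6*contact_cap - 14 = -32: contact_cap = (-32 + 14) / 6 = -3.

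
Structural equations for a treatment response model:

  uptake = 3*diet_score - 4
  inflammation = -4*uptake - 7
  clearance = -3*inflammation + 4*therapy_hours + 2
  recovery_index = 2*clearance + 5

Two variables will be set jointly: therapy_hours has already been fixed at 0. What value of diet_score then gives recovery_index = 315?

diet_score = 5

With therapy_hours held at 0:
Substituting into the inflammation equation gives inflammation = -12*diet_score + 9.
Substituting into the clearance equation gives clearance = 36*diet_score - 25.
Substituting into the recovery_index equation gives recovery_index = 72*diet_score - 45.
Solve 72*diet_score - 45 = 315: diet_score = (315 + 45) / 72 = 5.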